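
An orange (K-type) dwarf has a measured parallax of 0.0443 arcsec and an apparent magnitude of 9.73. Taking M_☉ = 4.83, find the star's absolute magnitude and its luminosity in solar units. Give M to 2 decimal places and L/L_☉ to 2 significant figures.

d = 1/p = 1/0.0443″ = 22.57 pc
M = m − 5 log₁₀ d + 5 = 9.73 − 5·1.3536 + 5 = 7.962
M − M_☉ = 7.962 − 4.83 = 3.132
L/L_☉ = 10^(−0.4 × 3.132) = 0.05587

M ≈ 7.96; L/L_☉ ≈ 0.056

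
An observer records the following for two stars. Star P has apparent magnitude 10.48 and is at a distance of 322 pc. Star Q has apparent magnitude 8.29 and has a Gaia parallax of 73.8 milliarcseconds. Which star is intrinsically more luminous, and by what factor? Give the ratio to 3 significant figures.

Star P is more luminous, by a factor of 75.1.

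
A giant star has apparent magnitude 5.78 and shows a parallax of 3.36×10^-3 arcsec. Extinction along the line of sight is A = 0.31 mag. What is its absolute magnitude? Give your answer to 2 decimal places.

d = 1/p = 1/3.36×10^-3″ = 297.6 pc
5 log₁₀(d/10 pc) = 5 log₁₀(297.6) − 5 = 7.368
M = m − 5 log₁₀(d/10) − A = 5.78 − 7.368 − 0.31 = -1.898

M ≈ -1.90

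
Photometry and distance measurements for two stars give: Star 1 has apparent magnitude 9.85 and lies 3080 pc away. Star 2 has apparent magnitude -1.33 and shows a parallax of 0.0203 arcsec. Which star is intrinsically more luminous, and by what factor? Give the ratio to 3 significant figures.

Star 1: M = m − 5 log₁₀ d + 5 = 9.85 − 5·3.4886 + 5 = -2.593
Star 2: d = 1/p = 1/0.0203″ = 49.26 pc
Star 2: M = m − 5 log₁₀ d + 5 = -1.33 − 5·1.6925 + 5 = -4.793
ΔM = M_1 − M_2 = -2.593 − (-4.793) = 2.200; smaller M is more luminous → Star 2.
L ratio = 10^(0.4 |ΔM|) = 10^0.880 = 7.584

Star 2 is more luminous, by a factor of 7.58.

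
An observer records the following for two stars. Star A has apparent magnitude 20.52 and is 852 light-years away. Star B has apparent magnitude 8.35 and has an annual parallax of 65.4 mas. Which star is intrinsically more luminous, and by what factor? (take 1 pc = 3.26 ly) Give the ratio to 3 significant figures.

Star A: d = 852 ly / 3.26 = 261.3 pc
Star A: M = m − 5 log₁₀ d + 5 = 20.52 − 5·2.4172 + 5 = 13.434
Star B: p = 65.4 mas = 0.0654″ → d = 1/p = 15.29 pc
Star B: M = m − 5 log₁₀ d + 5 = 8.35 − 5·1.1844 + 5 = 7.428
ΔM = M_A − M_B = 13.434 − (7.428) = 6.006; smaller M is more luminous → Star B.
L ratio = 10^(0.4 |ΔM|) = 10^2.402 = 252.6

Star B is more luminous, by a factor of 253.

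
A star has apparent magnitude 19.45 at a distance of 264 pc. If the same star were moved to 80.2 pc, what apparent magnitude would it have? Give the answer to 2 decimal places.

m ≈ 16.86

Flux ∝ 1/d², so Δm = 5 log₁₀(d₂/d₁) = 5 log₁₀(80.2/264) = -2.587
m₂ = m₁ + Δm = 19.45 + (-2.587) = 16.863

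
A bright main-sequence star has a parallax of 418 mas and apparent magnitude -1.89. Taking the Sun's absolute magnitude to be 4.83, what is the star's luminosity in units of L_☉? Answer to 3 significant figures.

L/L_☉ ≈ 27.9

d = 1/p = 1000/418 mas = 2.392 pc
M = m − 5 log₁₀ d + 5 = -1.89 − 5·0.3788 + 5 = 1.216
M − M_☉ = 1.216 − 4.83 = -3.614
L/L_☉ = 10^(−0.4 × -3.614) = 27.90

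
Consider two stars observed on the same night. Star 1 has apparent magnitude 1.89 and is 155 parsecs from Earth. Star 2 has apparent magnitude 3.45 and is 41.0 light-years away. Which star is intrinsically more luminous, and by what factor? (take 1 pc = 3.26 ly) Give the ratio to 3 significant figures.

Star 1 is more luminous, by a factor of 639.

Star 1: M = m − 5 log₁₀ d + 5 = 1.89 − 5·2.1903 + 5 = -4.062
Star 2: d = 41.0 ly / 3.26 = 12.58 pc
Star 2: M = m − 5 log₁₀ d + 5 = 3.45 − 5·1.0996 + 5 = 2.952
ΔM = M_1 − M_2 = -4.062 − (2.952) = -7.014; smaller M is more luminous → Star 1.
L ratio = 10^(0.4 |ΔM|) = 10^2.806 = 639.0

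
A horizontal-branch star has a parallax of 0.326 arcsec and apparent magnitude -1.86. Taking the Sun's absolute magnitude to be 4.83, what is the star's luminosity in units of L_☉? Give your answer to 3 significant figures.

d = 1/p = 1/0.326″ = 3.067 pc
M = m − 5 log₁₀ d + 5 = -1.86 − 5·0.4868 + 5 = 0.706
M − M_☉ = 0.706 − 4.83 = -4.124
L/L_☉ = 10^(−0.4 × -4.124) = 44.62

L/L_☉ ≈ 44.6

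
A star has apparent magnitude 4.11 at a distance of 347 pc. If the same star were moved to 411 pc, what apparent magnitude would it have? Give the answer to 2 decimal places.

m ≈ 4.48

Flux ∝ 1/d², so Δm = 5 log₁₀(d₂/d₁) = 5 log₁₀(411/347) = 0.368
m₂ = m₁ + Δm = 4.11 + (0.368) = 4.478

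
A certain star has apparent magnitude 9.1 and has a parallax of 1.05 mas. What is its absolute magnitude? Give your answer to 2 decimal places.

p = 1.05 mas = 1.05×10^-3″ → d = 1/p = 952.4 pc
5 log₁₀(d/10 pc) = 5 log₁₀(952.4) − 5 = 9.894
M = m − 5 log₁₀(d/10) = 9.1 − 9.894 = -0.794

M ≈ -0.79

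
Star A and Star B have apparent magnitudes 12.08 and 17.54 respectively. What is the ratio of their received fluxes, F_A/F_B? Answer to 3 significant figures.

F_A/F_B ≈ 153

Δm = 12.08 − (17.54) = -5.46
Flux ratio = 10^(−0.4 Δm) = 10^(−0.4 × -5.46) = 10^2.184 = 152.8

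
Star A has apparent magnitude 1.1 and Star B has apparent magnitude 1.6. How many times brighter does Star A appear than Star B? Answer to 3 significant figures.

1.58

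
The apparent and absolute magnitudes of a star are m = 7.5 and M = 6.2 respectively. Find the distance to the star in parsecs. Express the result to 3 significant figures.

μ = m − M = 1.300
m − M = 5 log₁₀ d − 5
log₁₀ d = (m − M)/5 + 1 = 1.2600
d = 10^1.2600 = 18.20 pc

d ≈ 18.2 pc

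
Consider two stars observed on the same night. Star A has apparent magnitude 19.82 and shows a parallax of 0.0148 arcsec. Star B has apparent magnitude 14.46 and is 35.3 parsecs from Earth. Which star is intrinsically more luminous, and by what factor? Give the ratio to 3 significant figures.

Star A: d = 1/p = 1/0.0148″ = 67.57 pc
Star A: M = m − 5 log₁₀ d + 5 = 19.82 − 5·1.8297 + 5 = 15.671
Star B: M = m − 5 log₁₀ d + 5 = 14.46 − 5·1.5478 + 5 = 11.721
ΔM = M_A − M_B = 15.671 − (11.721) = 3.950; smaller M is more luminous → Star B.
L ratio = 10^(0.4 |ΔM|) = 10^1.580 = 38.03

Star B is more luminous, by a factor of 38.0.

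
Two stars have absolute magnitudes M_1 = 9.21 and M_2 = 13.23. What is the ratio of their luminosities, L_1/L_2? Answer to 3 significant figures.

L_1/L_2 ≈ 40.6

ΔM = M_1 − M_2 = -4.02
L_1/L_2 = 10^(−0.4 ΔM) = 10^1.608 = 40.55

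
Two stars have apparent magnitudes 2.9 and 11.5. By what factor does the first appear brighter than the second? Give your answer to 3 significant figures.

Δm = 2.9 − (11.5) = -8.6
Flux ratio = 10^(−0.4 Δm) = 10^(−0.4 × -8.6) = 10^3.440 = 2754

2750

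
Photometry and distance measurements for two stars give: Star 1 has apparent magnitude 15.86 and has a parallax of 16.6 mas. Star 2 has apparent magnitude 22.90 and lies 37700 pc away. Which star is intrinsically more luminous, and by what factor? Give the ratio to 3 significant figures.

Star 2 is more luminous, by a factor of 598.

Star 1: p = 16.6 mas = 0.0166″ → d = 1/p = 60.24 pc
Star 1: M = m − 5 log₁₀ d + 5 = 15.86 − 5·1.7799 + 5 = 11.961
Star 2: M = m − 5 log₁₀ d + 5 = 22.90 − 5·4.5763 + 5 = 5.018
ΔM = M_1 − M_2 = 11.961 − (5.018) = 6.942; smaller M is more luminous → Star 2.
L ratio = 10^(0.4 |ΔM|) = 10^2.777 = 598.3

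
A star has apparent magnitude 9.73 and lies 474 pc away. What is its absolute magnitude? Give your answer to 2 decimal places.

M ≈ 1.35

5 log₁₀(d/10 pc) = 5 log₁₀(474.0) − 5 = 8.379
M = m − 5 log₁₀(d/10) = 9.73 − 8.379 = 1.351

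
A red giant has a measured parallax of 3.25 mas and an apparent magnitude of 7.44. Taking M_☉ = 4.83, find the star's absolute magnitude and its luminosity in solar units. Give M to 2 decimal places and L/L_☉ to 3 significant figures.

d = 1/p = 1000/3.25 mas = 307.7 pc
M = m − 5 log₁₀ d + 5 = 7.44 − 5·2.4881 + 5 = -0.001
M − M_☉ = -0.001 − 4.83 = -4.831
L/L_☉ = 10^(−0.4 × -4.831) = 85.55

M ≈ -0.00; L/L_☉ ≈ 85.6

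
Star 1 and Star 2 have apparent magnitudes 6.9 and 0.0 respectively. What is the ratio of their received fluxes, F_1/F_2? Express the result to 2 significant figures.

F_1/F_2 ≈ 1.7×10^-3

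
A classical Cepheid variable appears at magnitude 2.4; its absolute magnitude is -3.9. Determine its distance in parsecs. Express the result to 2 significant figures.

μ = m − M = 6.300
m − M = 5 log₁₀ d − 5
log₁₀ d = (m − M)/5 + 1 = 2.2600
d = 10^2.2600 = 182.0 pc

d ≈ 180 pc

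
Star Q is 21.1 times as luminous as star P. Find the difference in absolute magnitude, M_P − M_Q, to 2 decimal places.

Pogson: ΔM = −2.5 log₁₀(ratio) = −2.5 log₁₀(21.1) = −2.5 × 1.3243 = -3.311
Star Q is brighter so has the smaller magnitude: M_P − M_Q is positive.

M_P − M_Q ≈ 3.31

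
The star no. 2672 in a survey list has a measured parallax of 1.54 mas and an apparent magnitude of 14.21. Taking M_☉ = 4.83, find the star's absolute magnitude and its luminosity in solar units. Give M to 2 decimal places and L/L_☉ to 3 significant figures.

M ≈ 5.15; L/L_☉ ≈ 0.746

d = 1/p = 1000/1.54 mas = 649.4 pc
M = m − 5 log₁₀ d + 5 = 14.21 − 5·2.8125 + 5 = 5.148
M − M_☉ = 5.148 − 4.83 = 0.318
L/L_☉ = 10^(−0.4 × 0.318) = 0.7464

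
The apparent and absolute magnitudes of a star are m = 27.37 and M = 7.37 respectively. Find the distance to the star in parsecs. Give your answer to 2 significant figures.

d ≈ 100000 pc

μ = m − M = 20.000
m − M = 5 log₁₀ d − 5
log₁₀ d = (m − M)/5 + 1 = 5.0000
d = 10^5.0000 = 100000 pc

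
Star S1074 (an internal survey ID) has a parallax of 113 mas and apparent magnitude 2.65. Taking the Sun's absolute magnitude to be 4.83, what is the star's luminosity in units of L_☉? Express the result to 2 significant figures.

L/L_☉ ≈ 5.8

d = 1/p = 1000/113 mas = 8.850 pc
M = m − 5 log₁₀ d + 5 = 2.65 − 5·0.9469 + 5 = 2.915
M − M_☉ = 2.915 − 4.83 = -1.915
L/L_☉ = 10^(−0.4 × -1.915) = 5.832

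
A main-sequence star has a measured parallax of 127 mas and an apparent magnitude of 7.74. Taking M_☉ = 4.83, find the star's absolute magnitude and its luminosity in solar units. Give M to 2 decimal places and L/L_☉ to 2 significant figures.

d = 1/p = 1000/127 mas = 7.874 pc
M = m − 5 log₁₀ d + 5 = 7.74 − 5·0.8962 + 5 = 8.259
M − M_☉ = 8.259 − 4.83 = 3.429
L/L_☉ = 10^(−0.4 × 3.429) = 0.04250

M ≈ 8.26; L/L_☉ ≈ 0.043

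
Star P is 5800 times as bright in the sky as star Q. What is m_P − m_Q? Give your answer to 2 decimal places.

Pogson: Δm = −2.5 log₁₀(ratio) = −2.5 log₁₀(5800) = −2.5 × 3.7634 = -9.409
Star P is brighter, so it has the smaller magnitude: the difference is negative.

m_P − m_Q ≈ -9.41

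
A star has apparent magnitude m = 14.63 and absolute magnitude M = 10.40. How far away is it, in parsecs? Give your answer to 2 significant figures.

d ≈ 70 pc

Distance modulus: m − M = 14.63 − (10.40) = 4.230
m − M = 5 log₁₀ d − 5
log₁₀ d = (m − M)/5 + 1 = 1.8460
d = 10^1.8460 = 70.15 pc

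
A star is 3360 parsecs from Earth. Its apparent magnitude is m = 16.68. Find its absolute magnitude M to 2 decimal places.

5 log₁₀(d/10 pc) = 5 log₁₀(3360) − 5 = 12.632
M = m − 5 log₁₀(d/10) = 16.68 − 12.632 = 4.048

M ≈ 4.05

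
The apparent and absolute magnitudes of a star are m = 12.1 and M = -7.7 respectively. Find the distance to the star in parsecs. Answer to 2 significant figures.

Distance modulus: m − M = 12.1 − (-7.7) = 19.800
m − M = 5 log₁₀ d − 5
log₁₀ d = (m − M)/5 + 1 = 4.9600
d = 10^4.9600 = 91200 pc

d ≈ 91000 pc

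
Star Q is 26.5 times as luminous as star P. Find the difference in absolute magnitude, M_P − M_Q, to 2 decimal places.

Pogson: ΔM = −2.5 log₁₀(ratio) = −2.5 log₁₀(26.5) = −2.5 × 1.4232 = -3.558
Star Q is brighter so has the smaller magnitude: M_P − M_Q is positive.

M_P − M_Q ≈ 3.56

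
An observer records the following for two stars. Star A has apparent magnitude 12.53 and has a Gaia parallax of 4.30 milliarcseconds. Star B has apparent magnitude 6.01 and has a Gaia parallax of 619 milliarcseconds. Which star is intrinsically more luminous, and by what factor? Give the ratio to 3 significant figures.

Star A is more luminous, by a factor of 51.1.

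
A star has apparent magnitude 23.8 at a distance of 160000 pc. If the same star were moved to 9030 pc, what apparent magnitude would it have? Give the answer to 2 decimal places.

m ≈ 17.56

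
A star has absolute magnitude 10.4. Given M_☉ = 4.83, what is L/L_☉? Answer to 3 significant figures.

L/L_☉ ≈ 5.92×10^-3

M − M_☉ = 10.4 − 4.83 = 5.570
L/L_☉ = 10^(−0.4 (M − M_☉)) = 10^-2.228 = 5.916×10^-3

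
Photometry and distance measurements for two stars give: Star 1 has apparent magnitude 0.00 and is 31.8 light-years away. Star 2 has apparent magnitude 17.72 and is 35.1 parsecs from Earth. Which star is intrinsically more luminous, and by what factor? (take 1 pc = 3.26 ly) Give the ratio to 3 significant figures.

Star 1 is more luminous, by a factor of 946000.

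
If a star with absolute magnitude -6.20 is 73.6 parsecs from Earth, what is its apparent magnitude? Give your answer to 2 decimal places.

m ≈ -1.87

m = M + 5 log₁₀ d − 5 = -6.20 + 5·1.8669 − 5 = -1.866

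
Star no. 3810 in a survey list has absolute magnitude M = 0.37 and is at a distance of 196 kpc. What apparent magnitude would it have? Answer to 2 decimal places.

m ≈ 21.83

d = 196 kpc = 196000 pc
m = M + 5 log₁₀ d − 5 = 0.37 + 5·5.2923 − 5 = 21.831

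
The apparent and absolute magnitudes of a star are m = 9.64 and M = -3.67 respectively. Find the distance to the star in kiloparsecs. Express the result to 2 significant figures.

d ≈ 4.6 kpc

Distance modulus: m − M = 9.64 − (-3.67) = 13.310
m − M = 5 log₁₀ d − 5
log₁₀ d = (m − M)/5 + 1 = 3.6620
d = 10^3.6620 = 4592 pc
= 4.592 kpc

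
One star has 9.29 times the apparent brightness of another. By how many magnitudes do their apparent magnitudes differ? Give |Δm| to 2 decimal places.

Pogson: Δm = −2.5 log₁₀(ratio) = −2.5 log₁₀(9.29) = −2.5 × 0.9680 = -2.420

|Δm| ≈ 2.42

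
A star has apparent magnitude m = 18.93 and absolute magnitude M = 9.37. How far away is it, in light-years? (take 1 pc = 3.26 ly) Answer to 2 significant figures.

Distance modulus: m − M = 18.93 − (9.37) = 9.560
m − M = 5 log₁₀ d − 5
log₁₀ d = (m − M)/5 + 1 = 2.9120
d = 10^2.9120 = 816.6 pc
= 2662 ly

d ≈ 2700 ly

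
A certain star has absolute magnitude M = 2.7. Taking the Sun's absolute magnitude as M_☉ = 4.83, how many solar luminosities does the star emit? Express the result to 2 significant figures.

L/L_☉ ≈ 7.1

M − M_☉ = 2.7 − 4.83 = -2.130
L/L_☉ = 10^(−0.4 (M − M_☉)) = 10^0.852 = 7.112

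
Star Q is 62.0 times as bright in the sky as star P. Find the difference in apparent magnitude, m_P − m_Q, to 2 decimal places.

m_P − m_Q ≈ 4.48

Pogson: Δm = −2.5 log₁₀(ratio) = −2.5 log₁₀(62.0) = −2.5 × 1.7924 = -4.481
Star Q is brighter so has the smaller magnitude: m_P − m_Q is positive.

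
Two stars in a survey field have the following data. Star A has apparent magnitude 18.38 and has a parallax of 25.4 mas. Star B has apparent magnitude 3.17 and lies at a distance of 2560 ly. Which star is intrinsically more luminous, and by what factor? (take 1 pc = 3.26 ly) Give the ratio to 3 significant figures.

Star A: p = 25.4 mas = 0.0254″ → d = 1/p = 39.37 pc
Star A: M = m − 5 log₁₀ d + 5 = 18.38 − 5·1.5952 + 5 = 15.404
Star B: d = 2560 ly / 3.26 = 785.3 pc
Star B: M = m − 5 log₁₀ d + 5 = 3.17 − 5·2.8950 + 5 = -6.305
ΔM = M_A − M_B = 15.404 − (-6.305) = 21.709; smaller M is more luminous → Star B.
L ratio = 10^(0.4 |ΔM|) = 10^8.684 = 4.827×10^8

Star B is more luminous, by a factor of 4.83×10^8.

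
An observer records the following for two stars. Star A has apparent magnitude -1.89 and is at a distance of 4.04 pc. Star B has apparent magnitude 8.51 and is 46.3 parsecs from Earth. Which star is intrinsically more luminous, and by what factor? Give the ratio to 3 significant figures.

Star A: M = m − 5 log₁₀ d + 5 = -1.89 − 5·0.6064 + 5 = 0.078
Star B: M = m − 5 log₁₀ d + 5 = 8.51 − 5·1.6656 + 5 = 5.182
ΔM = M_A − M_B = 0.078 − (5.182) = -5.104; smaller M is more luminous → Star A.
L ratio = 10^(0.4 |ΔM|) = 10^2.042 = 110.1

Star A is more luminous, by a factor of 110.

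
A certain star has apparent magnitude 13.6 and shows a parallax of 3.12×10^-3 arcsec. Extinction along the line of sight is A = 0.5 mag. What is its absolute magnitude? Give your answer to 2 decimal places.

d = 1/p = 1/3.12×10^-3″ = 320.5 pc
5 log₁₀(d/10 pc) = 5 log₁₀(320.5) − 5 = 7.529
M = m − 5 log₁₀(d/10) − A = 13.6 − 7.529 − 0.5 = 5.571

M ≈ 5.57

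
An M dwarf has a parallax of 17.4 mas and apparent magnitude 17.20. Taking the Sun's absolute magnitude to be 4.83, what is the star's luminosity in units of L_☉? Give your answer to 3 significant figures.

L/L_☉ ≈ 3.72×10^-4

d = 1/p = 1000/17.4 mas = 57.47 pc
M = m − 5 log₁₀ d + 5 = 17.20 − 5·1.7595 + 5 = 13.403
M − M_☉ = 13.403 − 4.83 = 8.573
L/L_☉ = 10^(−0.4 × 8.573) = 3.723×10^-4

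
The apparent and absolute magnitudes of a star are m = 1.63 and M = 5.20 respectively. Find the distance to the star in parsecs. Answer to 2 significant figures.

d ≈ 1.9 pc

μ = m − M = -3.570
m − M = 5 log₁₀ d − 5
log₁₀ d = (m − M)/5 + 1 = 0.2860
d = 10^0.2860 = 1.932 pc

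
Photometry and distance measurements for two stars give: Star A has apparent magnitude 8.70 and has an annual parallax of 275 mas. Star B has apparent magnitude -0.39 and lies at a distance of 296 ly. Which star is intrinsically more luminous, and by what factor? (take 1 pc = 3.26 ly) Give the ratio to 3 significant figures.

Star B is more luminous, by a factor of 2.70×10^6.

Star A: p = 275 mas = 0.275″ → d = 1/p = 3.636 pc
Star A: M = m − 5 log₁₀ d + 5 = 8.70 − 5·0.5607 + 5 = 10.897
Star B: d = 296 ly / 3.26 = 90.80 pc
Star B: M = m − 5 log₁₀ d + 5 = -0.39 − 5·1.9581 + 5 = -5.180
ΔM = M_A − M_B = 10.897 − (-5.180) = 16.077; smaller M is more luminous → Star B.
L ratio = 10^(0.4 |ΔM|) = 10^6.431 = 2.697×10^6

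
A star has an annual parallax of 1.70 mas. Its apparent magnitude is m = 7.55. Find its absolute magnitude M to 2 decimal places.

p = 1.70 mas = 1.70×10^-3″ → d = 1/p = 588.2 pc
5 log₁₀(d/10 pc) = 5 log₁₀(588.2) − 5 = 8.848
M = m − 5 log₁₀(d/10) = 7.55 − 8.848 = -1.298

M ≈ -1.30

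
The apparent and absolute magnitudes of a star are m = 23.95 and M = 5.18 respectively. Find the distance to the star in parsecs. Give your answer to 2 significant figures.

Distance modulus: m − M = 23.95 − (5.18) = 18.770
m − M = 5 log₁₀ d − 5
log₁₀ d = (m − M)/5 + 1 = 4.7540
d = 10^4.7540 = 56750 pc

d ≈ 57000 pc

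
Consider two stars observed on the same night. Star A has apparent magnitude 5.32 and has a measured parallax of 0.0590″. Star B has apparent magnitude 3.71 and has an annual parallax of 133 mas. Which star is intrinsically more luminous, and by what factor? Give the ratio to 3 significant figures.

Star A: d = 1/p = 1/0.0590″ = 16.95 pc
Star A: M = m − 5 log₁₀ d + 5 = 5.32 − 5·1.2291 + 5 = 4.174
Star B: p = 133 mas = 0.133″ → d = 1/p = 7.519 pc
Star B: M = m − 5 log₁₀ d + 5 = 3.71 − 5·0.8761 + 5 = 4.329
ΔM = M_A − M_B = 4.174 − (4.329) = -0.155; smaller M is more luminous → Star A.
L ratio = 10^(0.4 |ΔM|) = 10^0.062 = 1.153

Star A is more luminous, by a factor of 1.15.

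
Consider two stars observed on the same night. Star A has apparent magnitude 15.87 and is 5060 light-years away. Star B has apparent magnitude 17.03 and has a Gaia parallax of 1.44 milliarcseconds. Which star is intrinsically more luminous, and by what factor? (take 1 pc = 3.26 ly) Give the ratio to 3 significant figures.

Star A: d = 5060 ly / 3.26 = 1552 pc
Star A: M = m − 5 log₁₀ d + 5 = 15.87 − 5·3.1909 + 5 = 4.915
Star B: p = 1.44 mas = 1.44×10^-3″ → d = 1/p = 694.4 pc
Star B: M = m − 5 log₁₀ d + 5 = 17.03 − 5·2.8416 + 5 = 7.822
ΔM = M_A − M_B = 4.915 − (7.822) = -2.906; smaller M is more luminous → Star A.
L ratio = 10^(0.4 |ΔM|) = 10^1.163 = 14.54

Star A is more luminous, by a factor of 14.5.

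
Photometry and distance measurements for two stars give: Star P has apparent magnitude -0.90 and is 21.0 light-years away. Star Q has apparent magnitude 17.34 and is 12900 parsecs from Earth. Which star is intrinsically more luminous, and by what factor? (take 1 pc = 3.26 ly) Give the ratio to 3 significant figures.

Star P is more luminous, by a factor of 4.93.

Star P: d = 21.0 ly / 3.26 = 6.442 pc
Star P: M = m − 5 log₁₀ d + 5 = -0.90 − 5·0.8090 + 5 = 0.055
Star Q: M = m − 5 log₁₀ d + 5 = 17.34 − 5·4.1106 + 5 = 1.787
ΔM = M_P − M_Q = 0.055 − (1.787) = -1.732; smaller M is more luminous → Star P.
L ratio = 10^(0.4 |ΔM|) = 10^0.693 = 4.930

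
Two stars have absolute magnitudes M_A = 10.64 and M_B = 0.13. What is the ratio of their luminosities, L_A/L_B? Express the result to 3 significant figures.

ΔM = M_A − M_B = 10.51
L_A/L_B = 10^(−0.4 ΔM) = 10^-4.204 = 6.252×10^-5

L_A/L_B ≈ 6.25×10^-5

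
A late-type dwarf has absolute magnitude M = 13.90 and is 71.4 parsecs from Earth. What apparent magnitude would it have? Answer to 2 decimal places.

m ≈ 18.17

m = M + 5 log₁₀ d − 5 = 13.90 + 5·1.8537 − 5 = 18.168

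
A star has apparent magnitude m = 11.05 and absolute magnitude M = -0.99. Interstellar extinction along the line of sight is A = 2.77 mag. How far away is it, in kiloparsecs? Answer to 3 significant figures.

m − M = 5 log₁₀(d/10 pc) + A  ⇒  11.05 − (-0.99) − 2.77 = 5 log₁₀(d/10)
9.270 = 5 log₁₀(d/10)
log₁₀ d = (m − M − A)/5 + 1 = 2.8540
d = 10^2.8540 = 714.5 pc
= 0.7145 kpc

d ≈ 0.714 kpc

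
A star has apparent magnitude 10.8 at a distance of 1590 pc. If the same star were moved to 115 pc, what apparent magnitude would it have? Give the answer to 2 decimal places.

m ≈ 5.10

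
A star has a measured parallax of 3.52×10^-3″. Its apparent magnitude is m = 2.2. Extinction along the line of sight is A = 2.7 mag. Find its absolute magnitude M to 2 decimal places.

M ≈ -7.77

d = 1/p = 1/3.52×10^-3″ = 284.1 pc
5 log₁₀(d/10 pc) = 5 log₁₀(284.1) − 5 = 7.267
M = m − 5 log₁₀(d/10) − A = 2.2 − 7.267 − 2.7 = -7.767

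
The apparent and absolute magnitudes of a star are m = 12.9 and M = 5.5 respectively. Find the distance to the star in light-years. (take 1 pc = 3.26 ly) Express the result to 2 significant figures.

Distance modulus: m − M = 12.9 − (5.5) = 7.400
m − M = 5 log₁₀ d − 5
log₁₀ d = (m − M)/5 + 1 = 2.4800
d = 10^2.4800 = 302.0 pc
= 984.5 ly

d ≈ 980 ly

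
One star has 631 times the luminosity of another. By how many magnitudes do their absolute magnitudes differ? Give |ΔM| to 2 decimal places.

Pogson: ΔM = −2.5 log₁₀(ratio) = −2.5 log₁₀(631) = −2.5 × 2.8000 = -7.000

|ΔM| ≈ 7.00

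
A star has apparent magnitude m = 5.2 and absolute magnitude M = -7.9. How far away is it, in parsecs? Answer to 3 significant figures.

d ≈ 4170 pc

Distance modulus: m − M = 5.2 − (-7.9) = 13.100
m − M = 5 log₁₀ d − 5
log₁₀ d = (m − M)/5 + 1 = 3.6200
d = 10^3.6200 = 4169 pc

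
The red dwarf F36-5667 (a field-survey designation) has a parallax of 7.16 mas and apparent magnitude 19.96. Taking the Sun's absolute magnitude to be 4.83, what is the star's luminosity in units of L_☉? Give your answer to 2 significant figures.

L/L_☉ ≈ 1.7×10^-4

d = 1/p = 1000/7.16 mas = 139.7 pc
M = m − 5 log₁₀ d + 5 = 19.96 − 5·2.1451 + 5 = 14.235
M − M_☉ = 14.235 − 4.83 = 9.405
L/L_☉ = 10^(−0.4 × 9.405) = 1.731×10^-4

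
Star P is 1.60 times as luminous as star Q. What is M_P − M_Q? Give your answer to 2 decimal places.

M_P − M_Q ≈ -0.51

Pogson: ΔM = −2.5 log₁₀(ratio) = −2.5 log₁₀(1.60) = −2.5 × 0.2041 = -0.510
Star P is brighter, so it has the smaller magnitude: the difference is negative.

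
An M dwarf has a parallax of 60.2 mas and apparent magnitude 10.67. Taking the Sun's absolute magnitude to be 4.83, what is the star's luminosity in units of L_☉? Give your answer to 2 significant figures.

d = 1/p = 1000/60.2 mas = 16.61 pc
M = m − 5 log₁₀ d + 5 = 10.67 − 5·1.2204 + 5 = 9.568
M − M_☉ = 9.568 − 4.83 = 4.738
L/L_☉ = 10^(−0.4 × 4.738) = 0.01273

L/L_☉ ≈ 0.013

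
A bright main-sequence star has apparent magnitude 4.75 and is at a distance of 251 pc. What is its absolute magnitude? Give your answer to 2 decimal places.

M ≈ -2.25

5 log₁₀(d/10 pc) = 5 log₁₀(251.0) − 5 = 6.998
M = m − 5 log₁₀(d/10) = 4.75 − 6.998 = -2.248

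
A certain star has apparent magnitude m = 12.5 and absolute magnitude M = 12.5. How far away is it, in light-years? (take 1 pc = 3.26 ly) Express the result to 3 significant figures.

Distance modulus: m − M = 12.5 − (12.5) = 0.000
m − M = 5 log₁₀ d − 5
log₁₀ d = (m − M)/5 + 1 = 1.0000
d = 10^1.0000 = 10.00 pc
= 32.60 ly

d ≈ 32.6 ly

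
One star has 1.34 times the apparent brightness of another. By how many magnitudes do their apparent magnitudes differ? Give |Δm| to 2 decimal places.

|Δm| ≈ 0.32

Pogson: Δm = −2.5 log₁₀(ratio) = −2.5 log₁₀(1.34) = −2.5 × 0.1271 = -0.318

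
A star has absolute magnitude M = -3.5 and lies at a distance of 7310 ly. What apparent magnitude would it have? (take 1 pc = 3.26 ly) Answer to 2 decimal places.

d = 7310 ly / 3.26 = 2242 pc
m = M + 5 log₁₀ d − 5 = -3.5 + 5·3.3507 − 5 = 8.253

m ≈ 8.25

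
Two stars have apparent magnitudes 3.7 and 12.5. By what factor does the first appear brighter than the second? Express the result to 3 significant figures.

Δm = 3.7 − (12.5) = -8.8
Flux ratio = 10^(−0.4 Δm) = 10^(−0.4 × -8.8) = 10^3.520 = 3311

3310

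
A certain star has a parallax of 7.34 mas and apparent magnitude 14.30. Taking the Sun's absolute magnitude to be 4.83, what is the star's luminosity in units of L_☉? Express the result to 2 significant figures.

L/L_☉ ≈ 0.030

d = 1/p = 1000/7.34 mas = 136.2 pc
M = m − 5 log₁₀ d + 5 = 14.30 − 5·2.1343 + 5 = 8.628
M − M_☉ = 8.628 − 4.83 = 3.798
L/L_☉ = 10^(−0.4 × 3.798) = 0.03024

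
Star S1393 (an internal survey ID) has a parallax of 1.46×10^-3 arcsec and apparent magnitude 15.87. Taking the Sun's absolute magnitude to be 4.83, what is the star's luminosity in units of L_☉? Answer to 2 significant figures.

L/L_☉ ≈ 0.18

d = 1/p = 1/1.46×10^-3″ = 684.9 pc
M = m − 5 log₁₀ d + 5 = 15.87 − 5·2.8356 + 5 = 6.692
M − M_☉ = 6.692 − 4.83 = 1.862
L/L_☉ = 10^(−0.4 × 1.862) = 0.1800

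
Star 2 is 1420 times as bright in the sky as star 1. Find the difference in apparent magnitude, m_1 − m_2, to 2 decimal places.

m_1 − m_2 ≈ 7.88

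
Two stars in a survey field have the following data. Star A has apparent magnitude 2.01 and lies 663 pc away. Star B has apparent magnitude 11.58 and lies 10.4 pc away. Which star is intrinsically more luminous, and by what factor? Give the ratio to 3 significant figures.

Star A: M = m − 5 log₁₀ d + 5 = 2.01 − 5·2.8215 + 5 = -7.098
Star B: M = m − 5 log₁₀ d + 5 = 11.58 − 5·1.0170 + 5 = 11.495
ΔM = M_A − M_B = -7.098 − (11.495) = -18.592; smaller M is more luminous → Star A.
L ratio = 10^(0.4 |ΔM|) = 10^7.437 = 2.735×10^7

Star A is more luminous, by a factor of 2.74×10^7.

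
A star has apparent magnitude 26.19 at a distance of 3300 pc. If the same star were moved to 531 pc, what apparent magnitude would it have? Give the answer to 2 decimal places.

Flux ∝ 1/d², so Δm = 5 log₁₀(d₂/d₁) = 5 log₁₀(531/3300) = -3.967
m₂ = m₁ + Δm = 26.19 + (-3.967) = 22.223

m ≈ 22.22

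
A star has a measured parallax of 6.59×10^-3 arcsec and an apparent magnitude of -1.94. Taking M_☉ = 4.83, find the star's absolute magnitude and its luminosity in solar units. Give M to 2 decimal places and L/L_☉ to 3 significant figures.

M ≈ -7.85; L/L_☉ ≈ 118000

d = 1/p = 1/6.59×10^-3″ = 151.7 pc
M = m − 5 log₁₀ d + 5 = -1.94 − 5·2.1811 + 5 = -7.846
M − M_☉ = -7.846 − 4.83 = -12.676
L/L_☉ = 10^(−0.4 × -12.676) = 117600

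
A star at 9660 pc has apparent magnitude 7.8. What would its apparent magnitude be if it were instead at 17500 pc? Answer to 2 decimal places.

Flux ∝ 1/d², so Δm = 5 log₁₀(d₂/d₁) = 5 log₁₀(17500/9660) = 1.290
m₂ = m₁ + Δm = 7.8 + (1.290) = 9.090

m ≈ 9.09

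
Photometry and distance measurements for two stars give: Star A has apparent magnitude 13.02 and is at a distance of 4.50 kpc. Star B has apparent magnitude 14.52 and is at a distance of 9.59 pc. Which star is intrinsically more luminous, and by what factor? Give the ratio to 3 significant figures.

Star A is more luminous, by a factor of 877000.

Star A: d = 4.50 kpc = 4500 pc
Star A: M = m − 5 log₁₀ d + 5 = 13.02 − 5·3.6532 + 5 = -0.246
Star B: M = m − 5 log₁₀ d + 5 = 14.52 − 5·0.9818 + 5 = 14.611
ΔM = M_A − M_B = -0.246 − (14.611) = -14.857; smaller M is more luminous → Star A.
L ratio = 10^(0.4 |ΔM|) = 10^5.943 = 876600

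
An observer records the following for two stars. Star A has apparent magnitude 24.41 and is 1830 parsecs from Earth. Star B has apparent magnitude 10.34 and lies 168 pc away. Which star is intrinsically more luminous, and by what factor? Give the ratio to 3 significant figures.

Star A: M = m − 5 log₁₀ d + 5 = 24.41 − 5·3.2625 + 5 = 13.098
Star B: M = m − 5 log₁₀ d + 5 = 10.34 − 5·2.2253 + 5 = 4.213
ΔM = M_A − M_B = 13.098 − (4.213) = 8.884; smaller M is more luminous → Star B.
L ratio = 10^(0.4 |ΔM|) = 10^3.554 = 3579

Star B is more luminous, by a factor of 3580.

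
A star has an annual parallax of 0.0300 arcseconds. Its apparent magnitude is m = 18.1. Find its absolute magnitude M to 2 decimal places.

M ≈ 15.49

d = 1/p = 1/0.0300″ = 33.33 pc
5 log₁₀(d/10 pc) = 5 log₁₀(33.33) − 5 = 2.614
M = m − 5 log₁₀(d/10) = 18.1 − 2.614 = 15.486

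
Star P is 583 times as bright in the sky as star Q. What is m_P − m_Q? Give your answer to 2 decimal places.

Pogson: Δm = −2.5 log₁₀(ratio) = −2.5 log₁₀(583) = −2.5 × 2.7657 = -6.914
Star P is brighter, so it has the smaller magnitude: the difference is negative.

m_P − m_Q ≈ -6.91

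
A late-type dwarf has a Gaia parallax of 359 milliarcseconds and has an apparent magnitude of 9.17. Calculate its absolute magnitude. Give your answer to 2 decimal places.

p = 359 mas = 0.359″ → d = 1/p = 2.786 pc
5 log₁₀(d/10 pc) = 5 log₁₀(2.786) − 5 = -2.775
M = m − 5 log₁₀(d/10) = 9.17 + 2.775 = 11.945

M ≈ 11.95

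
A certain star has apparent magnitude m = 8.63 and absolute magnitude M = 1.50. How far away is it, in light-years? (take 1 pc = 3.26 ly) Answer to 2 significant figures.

Distance modulus: m − M = 8.63 − (1.50) = 7.130
m − M = 5 log₁₀ d − 5
log₁₀ d = (m − M)/5 + 1 = 2.4260
d = 10^2.4260 = 266.7 pc
= 869.4 ly

d ≈ 870 ly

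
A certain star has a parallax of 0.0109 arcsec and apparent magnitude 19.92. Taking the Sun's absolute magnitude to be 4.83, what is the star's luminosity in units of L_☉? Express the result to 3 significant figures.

L/L_☉ ≈ 7.75×10^-5

d = 1/p = 1/0.0109″ = 91.74 pc
M = m − 5 log₁₀ d + 5 = 19.92 − 5·1.9626 + 5 = 15.107
M − M_☉ = 15.107 − 4.83 = 10.277
L/L_☉ = 10^(−0.4 × 10.277) = 7.747×10^-5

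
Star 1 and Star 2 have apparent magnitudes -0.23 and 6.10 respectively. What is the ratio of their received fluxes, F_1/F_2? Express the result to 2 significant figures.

Magnitude difference = -6.33
Flux ratio = 10^(−0.4 Δm) = 10^(−0.4 × -6.33) = 10^2.532 = 340.4

F_1/F_2 ≈ 340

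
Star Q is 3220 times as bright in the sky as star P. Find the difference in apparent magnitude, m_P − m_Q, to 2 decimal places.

m_P − m_Q ≈ 8.77

Pogson: Δm = −2.5 log₁₀(ratio) = −2.5 log₁₀(3220) = −2.5 × 3.5079 = -8.770
Star Q is brighter so has the smaller magnitude: m_P − m_Q is positive.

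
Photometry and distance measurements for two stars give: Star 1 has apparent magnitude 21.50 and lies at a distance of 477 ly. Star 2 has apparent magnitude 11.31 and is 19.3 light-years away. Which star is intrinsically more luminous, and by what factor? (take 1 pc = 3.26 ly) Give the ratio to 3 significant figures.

Star 2 is more luminous, by a factor of 19.5.

Star 1: d = 477 ly / 3.26 = 146.3 pc
Star 1: M = m − 5 log₁₀ d + 5 = 21.50 − 5·2.1653 + 5 = 15.673
Star 2: d = 19.3 ly / 3.26 = 5.920 pc
Star 2: M = m − 5 log₁₀ d + 5 = 11.31 − 5·0.7723 + 5 = 12.448
ΔM = M_1 − M_2 = 15.673 − (12.448) = 3.225; smaller M is more luminous → Star 2.
L ratio = 10^(0.4 |ΔM|) = 10^1.290 = 19.50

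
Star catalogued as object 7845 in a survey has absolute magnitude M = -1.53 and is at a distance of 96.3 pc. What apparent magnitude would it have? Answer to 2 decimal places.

m = M + 5 log₁₀ d − 5 = -1.53 + 5·1.9836 − 5 = 3.388

m ≈ 3.39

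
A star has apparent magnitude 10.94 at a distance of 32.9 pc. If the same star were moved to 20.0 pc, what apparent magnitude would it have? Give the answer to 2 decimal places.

Flux ∝ 1/d², so Δm = 5 log₁₀(d₂/d₁) = 5 log₁₀(20.0/32.9) = -1.081
m₂ = m₁ + Δm = 10.94 + (-1.081) = 9.859

m ≈ 9.86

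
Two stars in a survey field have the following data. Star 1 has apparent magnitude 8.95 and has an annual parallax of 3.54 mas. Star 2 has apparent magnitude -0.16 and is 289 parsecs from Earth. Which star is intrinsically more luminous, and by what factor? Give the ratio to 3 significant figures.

Star 2 is more luminous, by a factor of 4610.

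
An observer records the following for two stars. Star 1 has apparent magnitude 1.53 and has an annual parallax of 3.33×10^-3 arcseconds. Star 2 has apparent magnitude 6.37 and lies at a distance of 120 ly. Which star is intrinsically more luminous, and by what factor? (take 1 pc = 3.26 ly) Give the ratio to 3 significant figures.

Star 1 is more luminous, by a factor of 5740.

Star 1: d = 1/p = 1/3.33×10^-3″ = 300.3 pc
Star 1: M = m − 5 log₁₀ d + 5 = 1.53 − 5·2.4776 + 5 = -5.858
Star 2: d = 120 ly / 3.26 = 36.81 pc
Star 2: M = m − 5 log₁₀ d + 5 = 6.37 − 5·1.5660 + 5 = 3.540
ΔM = M_1 − M_2 = -5.858 − (3.540) = -9.398; smaller M is more luminous → Star 1.
L ratio = 10^(0.4 |ΔM|) = 10^3.759 = 5744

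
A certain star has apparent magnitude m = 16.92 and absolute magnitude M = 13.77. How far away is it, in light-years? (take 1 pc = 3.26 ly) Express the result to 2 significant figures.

μ = m − M = 3.150
m − M = 5 log₁₀ d − 5
log₁₀ d = (m − M)/5 + 1 = 1.6300
d = 10^1.6300 = 42.66 pc
= 139.1 ly

d ≈ 140 ly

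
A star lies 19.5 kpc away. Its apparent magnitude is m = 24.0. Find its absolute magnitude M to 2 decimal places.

M ≈ 7.55

d = 19.5 kpc = 19500 pc
5 log₁₀(d/10 pc) = 5 log₁₀(19500) − 5 = 16.450
M = m − 5 log₁₀(d/10) = 24.0 − 16.450 = 7.550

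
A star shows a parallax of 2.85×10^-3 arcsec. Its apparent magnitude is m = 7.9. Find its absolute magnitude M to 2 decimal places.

d = 1/p = 1/2.85×10^-3″ = 350.9 pc
5 log₁₀(d/10 pc) = 5 log₁₀(350.9) − 5 = 7.726
M = m − 5 log₁₀(d/10) = 7.9 − 7.726 = 0.174

M ≈ 0.17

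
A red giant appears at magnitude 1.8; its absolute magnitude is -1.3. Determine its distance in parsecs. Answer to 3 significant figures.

d ≈ 41.7 pc

Distance modulus: m − M = 1.8 − (-1.3) = 3.100
m − M = 5 log₁₀ d − 5
log₁₀ d = (m − M)/5 + 1 = 1.6200
d = 10^1.6200 = 41.69 pc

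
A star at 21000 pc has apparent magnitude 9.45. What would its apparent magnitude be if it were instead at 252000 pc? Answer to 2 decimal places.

m ≈ 14.85

Flux ∝ 1/d², so Δm = 5 log₁₀(d₂/d₁) = 5 log₁₀(252000/21000) = 5.396
m₂ = m₁ + Δm = 9.45 + (5.396) = 14.846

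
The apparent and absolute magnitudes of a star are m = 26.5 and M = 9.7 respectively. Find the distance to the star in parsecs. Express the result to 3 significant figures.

μ = m − M = 16.800
m − M = 5 log₁₀ d − 5
log₁₀ d = (m − M)/5 + 1 = 4.3600
d = 10^4.3600 = 22910 pc

d ≈ 22900 pc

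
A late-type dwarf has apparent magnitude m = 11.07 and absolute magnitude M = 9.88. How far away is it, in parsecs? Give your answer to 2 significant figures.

d ≈ 17 pc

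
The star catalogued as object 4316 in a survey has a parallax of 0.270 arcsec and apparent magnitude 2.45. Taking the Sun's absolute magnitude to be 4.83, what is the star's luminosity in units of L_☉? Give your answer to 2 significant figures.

L/L_☉ ≈ 1.2

d = 1/p = 1/0.270″ = 3.704 pc
M = m − 5 log₁₀ d + 5 = 2.45 − 5·0.5686 + 5 = 4.607
M − M_☉ = 4.607 − 4.83 = -0.223
L/L_☉ = 10^(−0.4 × -0.223) = 1.228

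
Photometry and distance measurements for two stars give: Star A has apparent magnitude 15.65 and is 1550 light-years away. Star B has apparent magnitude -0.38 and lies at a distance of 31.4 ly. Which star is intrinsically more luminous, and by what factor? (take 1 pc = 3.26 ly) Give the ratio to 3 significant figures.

Star A: d = 1550 ly / 3.26 = 475.5 pc
Star A: M = m − 5 log₁₀ d + 5 = 15.65 − 5·2.6771 + 5 = 7.264
Star B: d = 31.4 ly / 3.26 = 9.632 pc
Star B: M = m − 5 log₁₀ d + 5 = -0.38 − 5·0.9837 + 5 = -0.299
ΔM = M_A − M_B = 7.264 − (-0.299) = 7.563; smaller M is more luminous → Star B.
L ratio = 10^(0.4 |ΔM|) = 10^3.025 = 1060

Star B is more luminous, by a factor of 1060.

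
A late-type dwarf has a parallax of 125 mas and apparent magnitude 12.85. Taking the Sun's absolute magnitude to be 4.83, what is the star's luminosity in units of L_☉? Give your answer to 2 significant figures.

d = 1/p = 1000/125 mas = 8.000 pc
M = m − 5 log₁₀ d + 5 = 12.85 − 5·0.9031 + 5 = 13.335
M − M_☉ = 13.335 − 4.83 = 8.505
L/L_☉ = 10^(−0.4 × 8.505) = 3.964×10^-4

L/L_☉ ≈ 4.0×10^-4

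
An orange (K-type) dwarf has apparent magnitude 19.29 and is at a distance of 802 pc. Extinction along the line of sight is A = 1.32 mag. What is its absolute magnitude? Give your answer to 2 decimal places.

M ≈ 8.45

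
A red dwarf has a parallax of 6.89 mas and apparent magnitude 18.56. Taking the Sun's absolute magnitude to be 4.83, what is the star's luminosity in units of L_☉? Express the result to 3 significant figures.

d = 1/p = 1000/6.89 mas = 145.1 pc
M = m − 5 log₁₀ d + 5 = 18.56 − 5·2.1618 + 5 = 12.751
M − M_☉ = 12.751 − 4.83 = 7.921
L/L_☉ = 10^(−0.4 × 7.921) = 6.785×10^-4

L/L_☉ ≈ 6.79×10^-4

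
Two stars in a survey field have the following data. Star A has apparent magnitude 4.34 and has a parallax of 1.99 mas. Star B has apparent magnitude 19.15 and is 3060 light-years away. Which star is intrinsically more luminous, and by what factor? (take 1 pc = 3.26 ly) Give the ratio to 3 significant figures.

Star A: p = 1.99 mas = 1.99×10^-3″ → d = 1/p = 502.5 pc
Star A: M = m − 5 log₁₀ d + 5 = 4.34 − 5·2.7011 + 5 = -4.166
Star B: d = 3060 ly / 3.26 = 938.7 pc
Star B: M = m − 5 log₁₀ d + 5 = 19.15 − 5·2.9725 + 5 = 9.287
ΔM = M_A − M_B = -4.166 − (9.287) = -13.453; smaller M is more luminous → Star A.
L ratio = 10^(0.4 |ΔM|) = 10^5.381 = 240600

Star A is more luminous, by a factor of 241000.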